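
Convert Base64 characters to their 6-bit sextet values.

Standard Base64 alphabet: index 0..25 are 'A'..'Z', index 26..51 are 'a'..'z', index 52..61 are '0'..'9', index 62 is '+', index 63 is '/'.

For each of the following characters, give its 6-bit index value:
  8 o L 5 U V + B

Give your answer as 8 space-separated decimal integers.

Answer: 60 40 11 57 20 21 62 1

Derivation:
'8': 0..9 range, 52 + ord('8') − ord('0') = 60
'o': a..z range, 26 + ord('o') − ord('a') = 40
'L': A..Z range, ord('L') − ord('A') = 11
'5': 0..9 range, 52 + ord('5') − ord('0') = 57
'U': A..Z range, ord('U') − ord('A') = 20
'V': A..Z range, ord('V') − ord('A') = 21
'+': index 62
'B': A..Z range, ord('B') − ord('A') = 1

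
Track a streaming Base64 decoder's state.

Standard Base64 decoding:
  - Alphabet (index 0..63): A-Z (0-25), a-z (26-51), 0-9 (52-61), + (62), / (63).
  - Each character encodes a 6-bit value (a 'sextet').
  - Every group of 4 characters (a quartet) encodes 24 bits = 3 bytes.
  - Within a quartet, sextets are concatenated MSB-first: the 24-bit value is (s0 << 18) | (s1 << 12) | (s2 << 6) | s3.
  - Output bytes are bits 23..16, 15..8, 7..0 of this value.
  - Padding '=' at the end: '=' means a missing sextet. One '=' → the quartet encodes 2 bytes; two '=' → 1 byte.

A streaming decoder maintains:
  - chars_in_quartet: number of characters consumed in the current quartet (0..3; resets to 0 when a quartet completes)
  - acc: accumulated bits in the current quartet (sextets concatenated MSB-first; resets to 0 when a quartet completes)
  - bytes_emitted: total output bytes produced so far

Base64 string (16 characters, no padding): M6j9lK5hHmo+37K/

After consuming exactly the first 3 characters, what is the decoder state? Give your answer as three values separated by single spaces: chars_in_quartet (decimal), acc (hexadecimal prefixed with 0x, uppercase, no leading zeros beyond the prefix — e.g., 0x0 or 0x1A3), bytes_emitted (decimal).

Answer: 3 0xCEA3 0

Derivation:
After char 0 ('M'=12): chars_in_quartet=1 acc=0xC bytes_emitted=0
After char 1 ('6'=58): chars_in_quartet=2 acc=0x33A bytes_emitted=0
After char 2 ('j'=35): chars_in_quartet=3 acc=0xCEA3 bytes_emitted=0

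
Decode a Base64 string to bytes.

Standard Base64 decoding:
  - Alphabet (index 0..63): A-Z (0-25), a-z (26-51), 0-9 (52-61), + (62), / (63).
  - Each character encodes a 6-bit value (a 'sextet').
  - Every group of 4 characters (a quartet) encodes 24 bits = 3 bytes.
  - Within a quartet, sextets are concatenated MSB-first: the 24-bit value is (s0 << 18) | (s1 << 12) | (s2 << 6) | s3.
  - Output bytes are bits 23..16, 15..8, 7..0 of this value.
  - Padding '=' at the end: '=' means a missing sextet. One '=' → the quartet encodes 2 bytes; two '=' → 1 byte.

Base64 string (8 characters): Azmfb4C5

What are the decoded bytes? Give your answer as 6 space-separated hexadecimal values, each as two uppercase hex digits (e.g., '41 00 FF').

Answer: 03 39 9F 6F 80 B9

Derivation:
After char 0 ('A'=0): chars_in_quartet=1 acc=0x0 bytes_emitted=0
After char 1 ('z'=51): chars_in_quartet=2 acc=0x33 bytes_emitted=0
After char 2 ('m'=38): chars_in_quartet=3 acc=0xCE6 bytes_emitted=0
After char 3 ('f'=31): chars_in_quartet=4 acc=0x3399F -> emit 03 39 9F, reset; bytes_emitted=3
After char 4 ('b'=27): chars_in_quartet=1 acc=0x1B bytes_emitted=3
After char 5 ('4'=56): chars_in_quartet=2 acc=0x6F8 bytes_emitted=3
After char 6 ('C'=2): chars_in_quartet=3 acc=0x1BE02 bytes_emitted=3
After char 7 ('5'=57): chars_in_quartet=4 acc=0x6F80B9 -> emit 6F 80 B9, reset; bytes_emitted=6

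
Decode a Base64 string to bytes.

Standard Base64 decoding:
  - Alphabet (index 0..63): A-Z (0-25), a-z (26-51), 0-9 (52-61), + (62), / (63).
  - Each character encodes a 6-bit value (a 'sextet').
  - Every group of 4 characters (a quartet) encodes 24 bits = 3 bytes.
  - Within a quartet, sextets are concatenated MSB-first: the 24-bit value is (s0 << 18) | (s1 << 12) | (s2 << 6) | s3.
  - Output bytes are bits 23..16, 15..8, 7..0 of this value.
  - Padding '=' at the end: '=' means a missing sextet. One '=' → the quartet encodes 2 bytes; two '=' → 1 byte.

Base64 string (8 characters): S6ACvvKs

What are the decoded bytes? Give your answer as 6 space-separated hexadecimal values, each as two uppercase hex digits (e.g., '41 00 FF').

After char 0 ('S'=18): chars_in_quartet=1 acc=0x12 bytes_emitted=0
After char 1 ('6'=58): chars_in_quartet=2 acc=0x4BA bytes_emitted=0
After char 2 ('A'=0): chars_in_quartet=3 acc=0x12E80 bytes_emitted=0
After char 3 ('C'=2): chars_in_quartet=4 acc=0x4BA002 -> emit 4B A0 02, reset; bytes_emitted=3
After char 4 ('v'=47): chars_in_quartet=1 acc=0x2F bytes_emitted=3
After char 5 ('v'=47): chars_in_quartet=2 acc=0xBEF bytes_emitted=3
After char 6 ('K'=10): chars_in_quartet=3 acc=0x2FBCA bytes_emitted=3
After char 7 ('s'=44): chars_in_quartet=4 acc=0xBEF2AC -> emit BE F2 AC, reset; bytes_emitted=6

Answer: 4B A0 02 BE F2 AC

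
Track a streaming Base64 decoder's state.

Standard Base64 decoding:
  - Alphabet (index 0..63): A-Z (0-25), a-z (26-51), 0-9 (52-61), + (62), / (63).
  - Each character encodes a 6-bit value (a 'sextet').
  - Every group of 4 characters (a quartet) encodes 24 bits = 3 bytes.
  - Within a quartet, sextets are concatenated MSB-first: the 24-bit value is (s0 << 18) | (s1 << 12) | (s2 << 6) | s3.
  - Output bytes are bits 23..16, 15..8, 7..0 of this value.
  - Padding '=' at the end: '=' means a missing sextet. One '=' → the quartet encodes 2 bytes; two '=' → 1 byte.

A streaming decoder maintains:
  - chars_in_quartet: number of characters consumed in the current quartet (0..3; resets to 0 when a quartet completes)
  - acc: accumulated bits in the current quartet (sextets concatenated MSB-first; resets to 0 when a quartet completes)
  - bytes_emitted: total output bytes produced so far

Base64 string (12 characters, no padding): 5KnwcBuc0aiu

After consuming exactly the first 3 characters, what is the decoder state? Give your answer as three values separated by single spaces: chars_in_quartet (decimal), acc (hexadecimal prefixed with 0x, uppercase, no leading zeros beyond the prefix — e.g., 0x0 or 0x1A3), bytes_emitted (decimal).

After char 0 ('5'=57): chars_in_quartet=1 acc=0x39 bytes_emitted=0
After char 1 ('K'=10): chars_in_quartet=2 acc=0xE4A bytes_emitted=0
After char 2 ('n'=39): chars_in_quartet=3 acc=0x392A7 bytes_emitted=0

Answer: 3 0x392A7 0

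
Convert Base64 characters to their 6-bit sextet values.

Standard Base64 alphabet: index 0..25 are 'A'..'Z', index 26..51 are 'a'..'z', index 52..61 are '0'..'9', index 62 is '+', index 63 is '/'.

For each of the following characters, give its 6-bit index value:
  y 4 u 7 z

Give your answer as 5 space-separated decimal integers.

'y': a..z range, 26 + ord('y') − ord('a') = 50
'4': 0..9 range, 52 + ord('4') − ord('0') = 56
'u': a..z range, 26 + ord('u') − ord('a') = 46
'7': 0..9 range, 52 + ord('7') − ord('0') = 59
'z': a..z range, 26 + ord('z') − ord('a') = 51

Answer: 50 56 46 59 51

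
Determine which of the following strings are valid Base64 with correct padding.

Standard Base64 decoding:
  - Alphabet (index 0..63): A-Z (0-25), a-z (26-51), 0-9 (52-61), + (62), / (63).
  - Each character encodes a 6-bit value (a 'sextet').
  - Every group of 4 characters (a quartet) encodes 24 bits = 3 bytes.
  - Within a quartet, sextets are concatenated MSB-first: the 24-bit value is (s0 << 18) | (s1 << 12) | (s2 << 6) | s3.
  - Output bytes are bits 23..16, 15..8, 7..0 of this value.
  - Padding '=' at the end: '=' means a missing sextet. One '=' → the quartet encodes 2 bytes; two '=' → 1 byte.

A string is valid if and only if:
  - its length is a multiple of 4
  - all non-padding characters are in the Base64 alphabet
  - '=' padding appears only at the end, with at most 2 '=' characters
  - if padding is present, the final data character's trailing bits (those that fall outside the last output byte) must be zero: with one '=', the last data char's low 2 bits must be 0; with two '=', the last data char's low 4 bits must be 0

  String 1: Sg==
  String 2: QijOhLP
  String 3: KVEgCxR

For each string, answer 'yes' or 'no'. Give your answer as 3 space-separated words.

Answer: yes no no

Derivation:
String 1: 'Sg==' → valid
String 2: 'QijOhLP' → invalid (len=7 not mult of 4)
String 3: 'KVEgCxR' → invalid (len=7 not mult of 4)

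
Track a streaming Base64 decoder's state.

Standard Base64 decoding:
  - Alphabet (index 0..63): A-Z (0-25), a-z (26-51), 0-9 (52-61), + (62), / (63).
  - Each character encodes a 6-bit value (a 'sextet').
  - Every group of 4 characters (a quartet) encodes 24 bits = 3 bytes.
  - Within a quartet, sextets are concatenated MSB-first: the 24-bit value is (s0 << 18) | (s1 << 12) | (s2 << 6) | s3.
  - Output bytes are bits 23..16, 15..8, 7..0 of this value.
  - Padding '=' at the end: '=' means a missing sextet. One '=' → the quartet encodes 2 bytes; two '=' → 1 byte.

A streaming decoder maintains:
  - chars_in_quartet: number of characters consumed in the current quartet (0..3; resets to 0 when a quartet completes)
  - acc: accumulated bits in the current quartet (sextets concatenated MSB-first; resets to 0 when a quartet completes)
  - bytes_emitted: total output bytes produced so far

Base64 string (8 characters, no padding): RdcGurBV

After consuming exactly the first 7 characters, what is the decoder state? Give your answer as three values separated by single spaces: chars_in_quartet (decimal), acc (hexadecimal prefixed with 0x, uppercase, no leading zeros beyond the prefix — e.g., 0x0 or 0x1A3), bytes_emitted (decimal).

Answer: 3 0x2EAC1 3

Derivation:
After char 0 ('R'=17): chars_in_quartet=1 acc=0x11 bytes_emitted=0
After char 1 ('d'=29): chars_in_quartet=2 acc=0x45D bytes_emitted=0
After char 2 ('c'=28): chars_in_quartet=3 acc=0x1175C bytes_emitted=0
After char 3 ('G'=6): chars_in_quartet=4 acc=0x45D706 -> emit 45 D7 06, reset; bytes_emitted=3
After char 4 ('u'=46): chars_in_quartet=1 acc=0x2E bytes_emitted=3
After char 5 ('r'=43): chars_in_quartet=2 acc=0xBAB bytes_emitted=3
After char 6 ('B'=1): chars_in_quartet=3 acc=0x2EAC1 bytes_emitted=3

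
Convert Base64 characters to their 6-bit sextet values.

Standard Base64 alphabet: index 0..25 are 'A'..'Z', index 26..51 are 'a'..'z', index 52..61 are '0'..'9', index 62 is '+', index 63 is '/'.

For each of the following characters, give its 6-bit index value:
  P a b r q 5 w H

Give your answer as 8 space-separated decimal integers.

Answer: 15 26 27 43 42 57 48 7

Derivation:
'P': A..Z range, ord('P') − ord('A') = 15
'a': a..z range, 26 + ord('a') − ord('a') = 26
'b': a..z range, 26 + ord('b') − ord('a') = 27
'r': a..z range, 26 + ord('r') − ord('a') = 43
'q': a..z range, 26 + ord('q') − ord('a') = 42
'5': 0..9 range, 52 + ord('5') − ord('0') = 57
'w': a..z range, 26 + ord('w') − ord('a') = 48
'H': A..Z range, ord('H') − ord('A') = 7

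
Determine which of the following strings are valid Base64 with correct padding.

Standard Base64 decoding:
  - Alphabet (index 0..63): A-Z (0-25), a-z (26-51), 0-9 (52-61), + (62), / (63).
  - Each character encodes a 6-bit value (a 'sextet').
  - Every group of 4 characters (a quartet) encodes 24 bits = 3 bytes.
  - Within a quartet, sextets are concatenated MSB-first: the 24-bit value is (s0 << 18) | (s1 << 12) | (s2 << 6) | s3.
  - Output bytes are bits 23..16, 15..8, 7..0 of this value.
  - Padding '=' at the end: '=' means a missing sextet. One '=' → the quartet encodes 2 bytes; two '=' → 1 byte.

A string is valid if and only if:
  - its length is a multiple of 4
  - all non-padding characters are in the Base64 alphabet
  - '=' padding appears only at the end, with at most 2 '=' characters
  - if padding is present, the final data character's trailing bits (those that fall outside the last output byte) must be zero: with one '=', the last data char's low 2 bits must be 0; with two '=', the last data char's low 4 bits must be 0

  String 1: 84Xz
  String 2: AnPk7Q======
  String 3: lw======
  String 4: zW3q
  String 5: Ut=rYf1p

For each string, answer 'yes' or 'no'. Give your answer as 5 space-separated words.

Answer: yes no no yes no

Derivation:
String 1: '84Xz' → valid
String 2: 'AnPk7Q======' → invalid (6 pad chars (max 2))
String 3: 'lw======' → invalid (6 pad chars (max 2))
String 4: 'zW3q' → valid
String 5: 'Ut=rYf1p' → invalid (bad char(s): ['=']; '=' in middle)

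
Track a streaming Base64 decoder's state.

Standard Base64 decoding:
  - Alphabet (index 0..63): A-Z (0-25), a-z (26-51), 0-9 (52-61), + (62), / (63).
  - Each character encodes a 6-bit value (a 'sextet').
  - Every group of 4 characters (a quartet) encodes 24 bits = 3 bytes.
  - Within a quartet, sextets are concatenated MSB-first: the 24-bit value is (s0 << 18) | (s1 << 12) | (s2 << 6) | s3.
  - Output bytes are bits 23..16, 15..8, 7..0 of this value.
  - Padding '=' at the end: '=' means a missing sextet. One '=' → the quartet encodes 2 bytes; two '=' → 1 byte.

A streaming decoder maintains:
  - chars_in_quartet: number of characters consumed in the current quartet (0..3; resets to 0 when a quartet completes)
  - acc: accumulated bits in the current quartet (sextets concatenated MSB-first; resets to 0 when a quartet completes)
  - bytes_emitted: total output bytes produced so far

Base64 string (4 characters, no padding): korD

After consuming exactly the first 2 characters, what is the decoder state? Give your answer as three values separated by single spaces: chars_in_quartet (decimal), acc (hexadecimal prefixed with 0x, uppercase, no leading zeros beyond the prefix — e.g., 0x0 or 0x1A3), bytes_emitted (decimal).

After char 0 ('k'=36): chars_in_quartet=1 acc=0x24 bytes_emitted=0
After char 1 ('o'=40): chars_in_quartet=2 acc=0x928 bytes_emitted=0

Answer: 2 0x928 0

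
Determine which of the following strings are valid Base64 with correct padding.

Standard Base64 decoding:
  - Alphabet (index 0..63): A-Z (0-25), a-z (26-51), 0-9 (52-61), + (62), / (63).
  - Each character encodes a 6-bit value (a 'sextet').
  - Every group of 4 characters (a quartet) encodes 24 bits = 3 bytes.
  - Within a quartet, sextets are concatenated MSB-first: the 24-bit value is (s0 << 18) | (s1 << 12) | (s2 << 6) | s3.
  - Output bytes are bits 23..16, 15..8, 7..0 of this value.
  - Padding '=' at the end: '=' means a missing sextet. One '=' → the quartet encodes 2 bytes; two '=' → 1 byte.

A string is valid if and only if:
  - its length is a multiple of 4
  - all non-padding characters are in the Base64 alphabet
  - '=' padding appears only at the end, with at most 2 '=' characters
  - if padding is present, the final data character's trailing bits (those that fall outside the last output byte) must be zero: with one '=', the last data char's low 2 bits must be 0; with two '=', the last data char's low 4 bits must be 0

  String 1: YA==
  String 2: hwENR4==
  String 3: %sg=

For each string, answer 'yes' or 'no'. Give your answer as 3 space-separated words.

String 1: 'YA==' → valid
String 2: 'hwENR4==' → invalid (bad trailing bits)
String 3: '%sg=' → invalid (bad char(s): ['%'])

Answer: yes no no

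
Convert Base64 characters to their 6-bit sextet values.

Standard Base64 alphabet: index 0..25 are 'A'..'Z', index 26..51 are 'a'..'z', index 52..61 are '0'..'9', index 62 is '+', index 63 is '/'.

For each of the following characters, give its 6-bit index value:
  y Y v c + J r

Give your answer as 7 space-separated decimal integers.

Answer: 50 24 47 28 62 9 43

Derivation:
'y': a..z range, 26 + ord('y') − ord('a') = 50
'Y': A..Z range, ord('Y') − ord('A') = 24
'v': a..z range, 26 + ord('v') − ord('a') = 47
'c': a..z range, 26 + ord('c') − ord('a') = 28
'+': index 62
'J': A..Z range, ord('J') − ord('A') = 9
'r': a..z range, 26 + ord('r') − ord('a') = 43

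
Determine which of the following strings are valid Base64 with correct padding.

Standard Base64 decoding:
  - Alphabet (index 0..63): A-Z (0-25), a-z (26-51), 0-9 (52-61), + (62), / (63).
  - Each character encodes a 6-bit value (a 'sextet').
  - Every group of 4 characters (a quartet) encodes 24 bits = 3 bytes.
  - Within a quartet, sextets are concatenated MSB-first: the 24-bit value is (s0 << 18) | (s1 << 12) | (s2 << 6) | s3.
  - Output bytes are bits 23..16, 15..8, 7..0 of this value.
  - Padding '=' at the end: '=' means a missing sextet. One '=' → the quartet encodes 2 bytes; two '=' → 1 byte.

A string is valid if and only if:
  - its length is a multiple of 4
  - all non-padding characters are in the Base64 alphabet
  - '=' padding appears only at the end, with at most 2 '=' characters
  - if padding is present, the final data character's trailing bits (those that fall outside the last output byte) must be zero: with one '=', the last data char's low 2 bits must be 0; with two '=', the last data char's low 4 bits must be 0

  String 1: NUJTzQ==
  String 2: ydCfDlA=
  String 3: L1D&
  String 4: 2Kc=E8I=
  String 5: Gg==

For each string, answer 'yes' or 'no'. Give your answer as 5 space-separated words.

String 1: 'NUJTzQ==' → valid
String 2: 'ydCfDlA=' → valid
String 3: 'L1D&' → invalid (bad char(s): ['&'])
String 4: '2Kc=E8I=' → invalid (bad char(s): ['=']; '=' in middle)
String 5: 'Gg==' → valid

Answer: yes yes no no yes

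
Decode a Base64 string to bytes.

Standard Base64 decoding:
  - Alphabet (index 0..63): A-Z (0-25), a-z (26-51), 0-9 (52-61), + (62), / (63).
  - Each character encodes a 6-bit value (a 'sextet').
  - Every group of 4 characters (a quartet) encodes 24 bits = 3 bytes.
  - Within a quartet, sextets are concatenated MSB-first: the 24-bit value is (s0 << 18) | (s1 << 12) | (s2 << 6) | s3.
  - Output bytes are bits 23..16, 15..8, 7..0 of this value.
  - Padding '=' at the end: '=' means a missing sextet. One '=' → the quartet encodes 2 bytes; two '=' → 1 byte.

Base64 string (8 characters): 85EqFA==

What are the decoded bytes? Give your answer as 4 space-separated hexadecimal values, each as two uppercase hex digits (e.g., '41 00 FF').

Answer: F3 91 2A 14

Derivation:
After char 0 ('8'=60): chars_in_quartet=1 acc=0x3C bytes_emitted=0
After char 1 ('5'=57): chars_in_quartet=2 acc=0xF39 bytes_emitted=0
After char 2 ('E'=4): chars_in_quartet=3 acc=0x3CE44 bytes_emitted=0
After char 3 ('q'=42): chars_in_quartet=4 acc=0xF3912A -> emit F3 91 2A, reset; bytes_emitted=3
After char 4 ('F'=5): chars_in_quartet=1 acc=0x5 bytes_emitted=3
After char 5 ('A'=0): chars_in_quartet=2 acc=0x140 bytes_emitted=3
Padding '==': partial quartet acc=0x140 -> emit 14; bytes_emitted=4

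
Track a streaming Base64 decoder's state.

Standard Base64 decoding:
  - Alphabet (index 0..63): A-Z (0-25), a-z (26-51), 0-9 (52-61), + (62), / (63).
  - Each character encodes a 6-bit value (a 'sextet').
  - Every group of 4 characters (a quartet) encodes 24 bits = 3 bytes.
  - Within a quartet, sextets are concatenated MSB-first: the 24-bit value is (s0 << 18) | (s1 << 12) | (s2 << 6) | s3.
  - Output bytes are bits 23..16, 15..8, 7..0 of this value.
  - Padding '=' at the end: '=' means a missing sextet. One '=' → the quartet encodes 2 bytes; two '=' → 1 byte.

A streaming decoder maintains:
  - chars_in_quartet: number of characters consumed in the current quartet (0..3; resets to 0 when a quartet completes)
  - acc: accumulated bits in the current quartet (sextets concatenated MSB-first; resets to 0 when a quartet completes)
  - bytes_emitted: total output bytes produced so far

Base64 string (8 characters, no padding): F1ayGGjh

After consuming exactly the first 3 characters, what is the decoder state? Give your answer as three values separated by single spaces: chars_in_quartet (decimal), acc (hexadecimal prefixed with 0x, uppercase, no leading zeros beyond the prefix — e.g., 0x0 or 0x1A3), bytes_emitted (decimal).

After char 0 ('F'=5): chars_in_quartet=1 acc=0x5 bytes_emitted=0
After char 1 ('1'=53): chars_in_quartet=2 acc=0x175 bytes_emitted=0
After char 2 ('a'=26): chars_in_quartet=3 acc=0x5D5A bytes_emitted=0

Answer: 3 0x5D5A 0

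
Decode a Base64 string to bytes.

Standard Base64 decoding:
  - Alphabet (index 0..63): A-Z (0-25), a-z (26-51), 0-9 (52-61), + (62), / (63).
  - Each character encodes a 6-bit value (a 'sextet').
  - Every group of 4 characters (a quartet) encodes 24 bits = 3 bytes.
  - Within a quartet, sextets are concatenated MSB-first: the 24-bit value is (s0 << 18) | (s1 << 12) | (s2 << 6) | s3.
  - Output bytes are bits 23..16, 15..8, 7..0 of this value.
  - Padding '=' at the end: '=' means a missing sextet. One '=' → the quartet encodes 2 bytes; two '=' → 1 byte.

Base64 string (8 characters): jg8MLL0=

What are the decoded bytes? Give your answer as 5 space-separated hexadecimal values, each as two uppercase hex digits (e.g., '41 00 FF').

Answer: 8E 0F 0C 2C BD

Derivation:
After char 0 ('j'=35): chars_in_quartet=1 acc=0x23 bytes_emitted=0
After char 1 ('g'=32): chars_in_quartet=2 acc=0x8E0 bytes_emitted=0
After char 2 ('8'=60): chars_in_quartet=3 acc=0x2383C bytes_emitted=0
After char 3 ('M'=12): chars_in_quartet=4 acc=0x8E0F0C -> emit 8E 0F 0C, reset; bytes_emitted=3
After char 4 ('L'=11): chars_in_quartet=1 acc=0xB bytes_emitted=3
After char 5 ('L'=11): chars_in_quartet=2 acc=0x2CB bytes_emitted=3
After char 6 ('0'=52): chars_in_quartet=3 acc=0xB2F4 bytes_emitted=3
Padding '=': partial quartet acc=0xB2F4 -> emit 2C BD; bytes_emitted=5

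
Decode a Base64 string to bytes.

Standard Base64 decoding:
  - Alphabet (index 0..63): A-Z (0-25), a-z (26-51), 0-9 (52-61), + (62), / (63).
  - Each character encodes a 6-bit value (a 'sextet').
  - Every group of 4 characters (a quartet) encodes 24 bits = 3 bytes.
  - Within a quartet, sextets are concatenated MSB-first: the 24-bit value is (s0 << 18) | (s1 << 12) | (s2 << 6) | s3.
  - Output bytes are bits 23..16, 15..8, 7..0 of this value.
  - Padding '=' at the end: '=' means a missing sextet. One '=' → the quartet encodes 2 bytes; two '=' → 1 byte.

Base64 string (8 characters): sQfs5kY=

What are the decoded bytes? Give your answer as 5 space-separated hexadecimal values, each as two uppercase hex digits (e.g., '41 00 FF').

Answer: B1 07 EC E6 46

Derivation:
After char 0 ('s'=44): chars_in_quartet=1 acc=0x2C bytes_emitted=0
After char 1 ('Q'=16): chars_in_quartet=2 acc=0xB10 bytes_emitted=0
After char 2 ('f'=31): chars_in_quartet=3 acc=0x2C41F bytes_emitted=0
After char 3 ('s'=44): chars_in_quartet=4 acc=0xB107EC -> emit B1 07 EC, reset; bytes_emitted=3
After char 4 ('5'=57): chars_in_quartet=1 acc=0x39 bytes_emitted=3
After char 5 ('k'=36): chars_in_quartet=2 acc=0xE64 bytes_emitted=3
After char 6 ('Y'=24): chars_in_quartet=3 acc=0x39918 bytes_emitted=3
Padding '=': partial quartet acc=0x39918 -> emit E6 46; bytes_emitted=5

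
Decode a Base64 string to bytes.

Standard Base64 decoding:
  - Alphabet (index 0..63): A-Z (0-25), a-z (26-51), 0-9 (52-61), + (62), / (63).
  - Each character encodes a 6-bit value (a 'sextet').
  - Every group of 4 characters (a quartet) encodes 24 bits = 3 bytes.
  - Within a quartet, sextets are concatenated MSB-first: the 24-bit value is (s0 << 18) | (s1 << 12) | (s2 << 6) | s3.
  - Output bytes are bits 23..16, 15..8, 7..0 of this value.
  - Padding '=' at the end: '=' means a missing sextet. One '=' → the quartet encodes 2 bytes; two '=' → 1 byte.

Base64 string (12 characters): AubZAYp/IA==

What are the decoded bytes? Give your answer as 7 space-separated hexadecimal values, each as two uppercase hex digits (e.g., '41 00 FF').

Answer: 02 E6 D9 01 8A 7F 20

Derivation:
After char 0 ('A'=0): chars_in_quartet=1 acc=0x0 bytes_emitted=0
After char 1 ('u'=46): chars_in_quartet=2 acc=0x2E bytes_emitted=0
After char 2 ('b'=27): chars_in_quartet=3 acc=0xB9B bytes_emitted=0
After char 3 ('Z'=25): chars_in_quartet=4 acc=0x2E6D9 -> emit 02 E6 D9, reset; bytes_emitted=3
After char 4 ('A'=0): chars_in_quartet=1 acc=0x0 bytes_emitted=3
After char 5 ('Y'=24): chars_in_quartet=2 acc=0x18 bytes_emitted=3
After char 6 ('p'=41): chars_in_quartet=3 acc=0x629 bytes_emitted=3
After char 7 ('/'=63): chars_in_quartet=4 acc=0x18A7F -> emit 01 8A 7F, reset; bytes_emitted=6
After char 8 ('I'=8): chars_in_quartet=1 acc=0x8 bytes_emitted=6
After char 9 ('A'=0): chars_in_quartet=2 acc=0x200 bytes_emitted=6
Padding '==': partial quartet acc=0x200 -> emit 20; bytes_emitted=7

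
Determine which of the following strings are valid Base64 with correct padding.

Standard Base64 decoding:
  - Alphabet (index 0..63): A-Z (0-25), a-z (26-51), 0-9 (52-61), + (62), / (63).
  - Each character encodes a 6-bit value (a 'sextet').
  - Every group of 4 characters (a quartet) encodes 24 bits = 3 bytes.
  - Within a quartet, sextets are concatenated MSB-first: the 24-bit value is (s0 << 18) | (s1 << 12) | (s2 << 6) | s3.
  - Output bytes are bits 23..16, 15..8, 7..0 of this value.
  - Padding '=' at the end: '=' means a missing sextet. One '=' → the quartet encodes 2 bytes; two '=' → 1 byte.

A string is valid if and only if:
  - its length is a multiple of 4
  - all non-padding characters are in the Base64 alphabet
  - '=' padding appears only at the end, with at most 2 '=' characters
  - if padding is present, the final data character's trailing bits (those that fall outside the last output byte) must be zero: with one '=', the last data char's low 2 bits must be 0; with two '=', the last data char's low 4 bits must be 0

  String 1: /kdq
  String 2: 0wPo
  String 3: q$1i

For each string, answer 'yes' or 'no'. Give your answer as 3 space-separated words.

String 1: '/kdq' → valid
String 2: '0wPo' → valid
String 3: 'q$1i' → invalid (bad char(s): ['$'])

Answer: yes yes no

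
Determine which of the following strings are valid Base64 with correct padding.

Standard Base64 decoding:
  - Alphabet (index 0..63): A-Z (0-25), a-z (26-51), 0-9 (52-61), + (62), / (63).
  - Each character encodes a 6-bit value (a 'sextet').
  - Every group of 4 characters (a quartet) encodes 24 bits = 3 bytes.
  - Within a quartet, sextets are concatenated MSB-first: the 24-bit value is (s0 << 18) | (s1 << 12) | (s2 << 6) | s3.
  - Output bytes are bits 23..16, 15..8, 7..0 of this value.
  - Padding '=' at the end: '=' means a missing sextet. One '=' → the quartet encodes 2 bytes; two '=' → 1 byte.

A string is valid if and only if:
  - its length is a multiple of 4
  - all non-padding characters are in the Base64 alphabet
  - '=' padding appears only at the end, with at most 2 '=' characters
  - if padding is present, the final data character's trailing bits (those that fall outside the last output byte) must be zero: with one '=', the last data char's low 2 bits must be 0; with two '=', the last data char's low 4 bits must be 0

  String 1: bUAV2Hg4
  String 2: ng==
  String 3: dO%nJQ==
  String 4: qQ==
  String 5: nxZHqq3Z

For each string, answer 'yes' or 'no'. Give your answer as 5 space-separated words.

Answer: yes yes no yes yes

Derivation:
String 1: 'bUAV2Hg4' → valid
String 2: 'ng==' → valid
String 3: 'dO%nJQ==' → invalid (bad char(s): ['%'])
String 4: 'qQ==' → valid
String 5: 'nxZHqq3Z' → valid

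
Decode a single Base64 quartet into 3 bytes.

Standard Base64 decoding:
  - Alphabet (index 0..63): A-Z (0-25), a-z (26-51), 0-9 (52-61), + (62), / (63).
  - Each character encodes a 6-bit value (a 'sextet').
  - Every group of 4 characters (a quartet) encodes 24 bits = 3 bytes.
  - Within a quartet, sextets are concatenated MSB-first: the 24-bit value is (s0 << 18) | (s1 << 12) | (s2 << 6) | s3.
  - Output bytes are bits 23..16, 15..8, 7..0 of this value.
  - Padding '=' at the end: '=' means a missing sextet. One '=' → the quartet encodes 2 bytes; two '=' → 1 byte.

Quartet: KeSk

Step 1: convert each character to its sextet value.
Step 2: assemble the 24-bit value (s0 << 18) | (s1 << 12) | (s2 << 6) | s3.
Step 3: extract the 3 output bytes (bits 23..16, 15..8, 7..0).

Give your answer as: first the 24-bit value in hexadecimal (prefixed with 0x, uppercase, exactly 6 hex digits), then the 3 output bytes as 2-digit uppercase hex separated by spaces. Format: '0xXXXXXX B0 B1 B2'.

Sextets: K=10, e=30, S=18, k=36
24-bit: (10<<18) | (30<<12) | (18<<6) | 36
      = 0x280000 | 0x01E000 | 0x000480 | 0x000024
      = 0x29E4A4
Bytes: (v>>16)&0xFF=29, (v>>8)&0xFF=E4, v&0xFF=A4

Answer: 0x29E4A4 29 E4 A4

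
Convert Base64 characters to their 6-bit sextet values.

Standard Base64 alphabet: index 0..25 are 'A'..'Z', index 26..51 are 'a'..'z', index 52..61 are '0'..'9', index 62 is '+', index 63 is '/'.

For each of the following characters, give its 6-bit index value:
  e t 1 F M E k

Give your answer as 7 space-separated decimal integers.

'e': a..z range, 26 + ord('e') − ord('a') = 30
't': a..z range, 26 + ord('t') − ord('a') = 45
'1': 0..9 range, 52 + ord('1') − ord('0') = 53
'F': A..Z range, ord('F') − ord('A') = 5
'M': A..Z range, ord('M') − ord('A') = 12
'E': A..Z range, ord('E') − ord('A') = 4
'k': a..z range, 26 + ord('k') − ord('a') = 36

Answer: 30 45 53 5 12 4 36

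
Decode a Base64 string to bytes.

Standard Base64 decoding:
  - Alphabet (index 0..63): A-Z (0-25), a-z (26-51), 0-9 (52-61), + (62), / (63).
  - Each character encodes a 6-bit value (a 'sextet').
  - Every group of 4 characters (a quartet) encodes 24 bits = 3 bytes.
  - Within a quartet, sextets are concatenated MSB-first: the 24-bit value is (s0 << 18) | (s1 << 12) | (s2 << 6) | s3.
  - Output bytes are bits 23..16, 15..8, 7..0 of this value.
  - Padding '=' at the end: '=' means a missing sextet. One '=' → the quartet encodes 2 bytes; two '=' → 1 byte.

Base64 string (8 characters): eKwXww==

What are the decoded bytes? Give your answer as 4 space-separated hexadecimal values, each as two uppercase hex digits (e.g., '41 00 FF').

After char 0 ('e'=30): chars_in_quartet=1 acc=0x1E bytes_emitted=0
After char 1 ('K'=10): chars_in_quartet=2 acc=0x78A bytes_emitted=0
After char 2 ('w'=48): chars_in_quartet=3 acc=0x1E2B0 bytes_emitted=0
After char 3 ('X'=23): chars_in_quartet=4 acc=0x78AC17 -> emit 78 AC 17, reset; bytes_emitted=3
After char 4 ('w'=48): chars_in_quartet=1 acc=0x30 bytes_emitted=3
After char 5 ('w'=48): chars_in_quartet=2 acc=0xC30 bytes_emitted=3
Padding '==': partial quartet acc=0xC30 -> emit C3; bytes_emitted=4

Answer: 78 AC 17 C3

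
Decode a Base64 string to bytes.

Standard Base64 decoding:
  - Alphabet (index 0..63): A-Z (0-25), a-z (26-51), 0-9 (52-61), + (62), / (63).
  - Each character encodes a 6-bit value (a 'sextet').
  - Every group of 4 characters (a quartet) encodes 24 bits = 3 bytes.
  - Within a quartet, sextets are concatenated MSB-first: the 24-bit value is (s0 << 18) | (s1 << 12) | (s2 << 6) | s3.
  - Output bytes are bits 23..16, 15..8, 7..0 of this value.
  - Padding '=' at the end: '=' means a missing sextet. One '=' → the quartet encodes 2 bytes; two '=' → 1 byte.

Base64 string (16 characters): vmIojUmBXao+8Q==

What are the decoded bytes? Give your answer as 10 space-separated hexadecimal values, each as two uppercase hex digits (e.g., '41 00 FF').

After char 0 ('v'=47): chars_in_quartet=1 acc=0x2F bytes_emitted=0
After char 1 ('m'=38): chars_in_quartet=2 acc=0xBE6 bytes_emitted=0
After char 2 ('I'=8): chars_in_quartet=3 acc=0x2F988 bytes_emitted=0
After char 3 ('o'=40): chars_in_quartet=4 acc=0xBE6228 -> emit BE 62 28, reset; bytes_emitted=3
After char 4 ('j'=35): chars_in_quartet=1 acc=0x23 bytes_emitted=3
After char 5 ('U'=20): chars_in_quartet=2 acc=0x8D4 bytes_emitted=3
After char 6 ('m'=38): chars_in_quartet=3 acc=0x23526 bytes_emitted=3
After char 7 ('B'=1): chars_in_quartet=4 acc=0x8D4981 -> emit 8D 49 81, reset; bytes_emitted=6
After char 8 ('X'=23): chars_in_quartet=1 acc=0x17 bytes_emitted=6
After char 9 ('a'=26): chars_in_quartet=2 acc=0x5DA bytes_emitted=6
After char 10 ('o'=40): chars_in_quartet=3 acc=0x176A8 bytes_emitted=6
After char 11 ('+'=62): chars_in_quartet=4 acc=0x5DAA3E -> emit 5D AA 3E, reset; bytes_emitted=9
After char 12 ('8'=60): chars_in_quartet=1 acc=0x3C bytes_emitted=9
After char 13 ('Q'=16): chars_in_quartet=2 acc=0xF10 bytes_emitted=9
Padding '==': partial quartet acc=0xF10 -> emit F1; bytes_emitted=10

Answer: BE 62 28 8D 49 81 5D AA 3E F1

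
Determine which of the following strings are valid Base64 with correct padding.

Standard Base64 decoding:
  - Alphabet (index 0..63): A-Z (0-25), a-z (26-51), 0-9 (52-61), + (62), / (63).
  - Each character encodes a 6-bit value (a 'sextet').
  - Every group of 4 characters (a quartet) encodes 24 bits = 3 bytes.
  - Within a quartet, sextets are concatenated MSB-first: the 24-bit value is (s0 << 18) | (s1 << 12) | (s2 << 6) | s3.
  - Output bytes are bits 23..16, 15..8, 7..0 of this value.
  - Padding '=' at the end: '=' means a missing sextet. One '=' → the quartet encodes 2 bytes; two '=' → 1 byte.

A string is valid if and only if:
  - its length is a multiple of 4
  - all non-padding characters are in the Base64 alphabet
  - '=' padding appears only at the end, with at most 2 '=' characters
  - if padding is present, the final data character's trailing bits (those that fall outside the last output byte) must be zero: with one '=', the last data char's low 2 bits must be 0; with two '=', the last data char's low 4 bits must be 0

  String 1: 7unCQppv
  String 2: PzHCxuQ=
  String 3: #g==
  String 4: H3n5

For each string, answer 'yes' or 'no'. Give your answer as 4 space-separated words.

Answer: yes yes no yes

Derivation:
String 1: '7unCQppv' → valid
String 2: 'PzHCxuQ=' → valid
String 3: '#g==' → invalid (bad char(s): ['#'])
String 4: 'H3n5' → valid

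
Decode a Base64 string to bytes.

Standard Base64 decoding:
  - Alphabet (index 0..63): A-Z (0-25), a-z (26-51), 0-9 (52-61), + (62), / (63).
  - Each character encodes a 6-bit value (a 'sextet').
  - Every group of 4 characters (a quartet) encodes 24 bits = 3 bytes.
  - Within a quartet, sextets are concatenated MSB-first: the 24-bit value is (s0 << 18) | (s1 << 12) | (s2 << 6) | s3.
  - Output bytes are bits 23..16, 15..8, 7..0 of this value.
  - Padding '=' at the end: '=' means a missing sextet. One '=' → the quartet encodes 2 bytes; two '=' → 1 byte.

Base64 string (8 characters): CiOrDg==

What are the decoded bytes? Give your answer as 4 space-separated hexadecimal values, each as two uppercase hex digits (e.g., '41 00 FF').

Answer: 0A 23 AB 0E

Derivation:
After char 0 ('C'=2): chars_in_quartet=1 acc=0x2 bytes_emitted=0
After char 1 ('i'=34): chars_in_quartet=2 acc=0xA2 bytes_emitted=0
After char 2 ('O'=14): chars_in_quartet=3 acc=0x288E bytes_emitted=0
After char 3 ('r'=43): chars_in_quartet=4 acc=0xA23AB -> emit 0A 23 AB, reset; bytes_emitted=3
After char 4 ('D'=3): chars_in_quartet=1 acc=0x3 bytes_emitted=3
After char 5 ('g'=32): chars_in_quartet=2 acc=0xE0 bytes_emitted=3
Padding '==': partial quartet acc=0xE0 -> emit 0E; bytes_emitted=4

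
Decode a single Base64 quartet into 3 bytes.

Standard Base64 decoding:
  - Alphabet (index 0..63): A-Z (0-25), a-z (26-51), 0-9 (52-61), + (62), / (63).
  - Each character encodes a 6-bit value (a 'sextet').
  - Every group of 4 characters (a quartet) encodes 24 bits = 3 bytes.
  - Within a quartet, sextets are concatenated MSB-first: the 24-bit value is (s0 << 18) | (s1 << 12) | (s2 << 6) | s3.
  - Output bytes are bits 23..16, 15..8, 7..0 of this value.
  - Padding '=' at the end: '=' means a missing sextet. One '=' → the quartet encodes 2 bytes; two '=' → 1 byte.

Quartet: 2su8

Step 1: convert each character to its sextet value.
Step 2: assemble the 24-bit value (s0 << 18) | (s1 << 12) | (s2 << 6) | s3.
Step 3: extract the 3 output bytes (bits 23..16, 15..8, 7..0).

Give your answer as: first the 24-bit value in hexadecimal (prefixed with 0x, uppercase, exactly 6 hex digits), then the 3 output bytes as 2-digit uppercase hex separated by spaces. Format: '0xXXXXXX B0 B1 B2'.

Answer: 0xDACBBC DA CB BC

Derivation:
Sextets: 2=54, s=44, u=46, 8=60
24-bit: (54<<18) | (44<<12) | (46<<6) | 60
      = 0xD80000 | 0x02C000 | 0x000B80 | 0x00003C
      = 0xDACBBC
Bytes: (v>>16)&0xFF=DA, (v>>8)&0xFF=CB, v&0xFF=BC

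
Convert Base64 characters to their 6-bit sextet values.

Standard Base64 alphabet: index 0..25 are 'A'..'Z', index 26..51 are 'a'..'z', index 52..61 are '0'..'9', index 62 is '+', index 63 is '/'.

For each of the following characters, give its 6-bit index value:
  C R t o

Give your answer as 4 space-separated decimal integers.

'C': A..Z range, ord('C') − ord('A') = 2
'R': A..Z range, ord('R') − ord('A') = 17
't': a..z range, 26 + ord('t') − ord('a') = 45
'o': a..z range, 26 + ord('o') − ord('a') = 40

Answer: 2 17 45 40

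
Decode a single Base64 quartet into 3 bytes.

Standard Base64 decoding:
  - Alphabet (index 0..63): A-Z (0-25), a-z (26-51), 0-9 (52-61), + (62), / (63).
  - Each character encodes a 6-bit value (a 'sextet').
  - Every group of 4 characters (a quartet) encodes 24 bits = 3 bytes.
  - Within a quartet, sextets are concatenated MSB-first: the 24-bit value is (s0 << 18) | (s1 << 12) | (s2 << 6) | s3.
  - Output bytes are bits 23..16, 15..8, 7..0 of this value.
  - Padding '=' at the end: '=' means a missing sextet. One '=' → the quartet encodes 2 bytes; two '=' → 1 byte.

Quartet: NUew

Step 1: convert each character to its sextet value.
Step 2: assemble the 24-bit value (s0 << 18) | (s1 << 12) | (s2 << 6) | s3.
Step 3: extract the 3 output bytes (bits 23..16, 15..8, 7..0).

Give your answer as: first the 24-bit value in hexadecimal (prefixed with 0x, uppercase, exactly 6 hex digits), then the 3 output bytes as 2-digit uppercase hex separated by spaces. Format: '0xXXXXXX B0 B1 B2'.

Answer: 0x3547B0 35 47 B0

Derivation:
Sextets: N=13, U=20, e=30, w=48
24-bit: (13<<18) | (20<<12) | (30<<6) | 48
      = 0x340000 | 0x014000 | 0x000780 | 0x000030
      = 0x3547B0
Bytes: (v>>16)&0xFF=35, (v>>8)&0xFF=47, v&0xFF=B0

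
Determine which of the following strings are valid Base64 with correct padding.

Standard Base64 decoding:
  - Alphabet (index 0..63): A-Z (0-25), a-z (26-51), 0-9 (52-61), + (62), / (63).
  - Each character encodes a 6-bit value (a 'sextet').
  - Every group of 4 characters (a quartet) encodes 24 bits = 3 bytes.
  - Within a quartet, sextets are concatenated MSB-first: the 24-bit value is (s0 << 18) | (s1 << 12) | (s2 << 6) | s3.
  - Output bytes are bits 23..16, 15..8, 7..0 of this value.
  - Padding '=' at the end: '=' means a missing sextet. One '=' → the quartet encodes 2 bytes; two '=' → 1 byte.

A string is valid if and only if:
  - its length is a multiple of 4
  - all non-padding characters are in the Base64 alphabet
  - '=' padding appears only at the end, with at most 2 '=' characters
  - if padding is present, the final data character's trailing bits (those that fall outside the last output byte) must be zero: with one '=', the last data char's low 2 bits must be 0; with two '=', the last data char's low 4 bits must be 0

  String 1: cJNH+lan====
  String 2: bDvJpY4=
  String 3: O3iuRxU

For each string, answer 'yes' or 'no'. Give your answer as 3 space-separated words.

String 1: 'cJNH+lan====' → invalid (4 pad chars (max 2))
String 2: 'bDvJpY4=' → valid
String 3: 'O3iuRxU' → invalid (len=7 not mult of 4)

Answer: no yes no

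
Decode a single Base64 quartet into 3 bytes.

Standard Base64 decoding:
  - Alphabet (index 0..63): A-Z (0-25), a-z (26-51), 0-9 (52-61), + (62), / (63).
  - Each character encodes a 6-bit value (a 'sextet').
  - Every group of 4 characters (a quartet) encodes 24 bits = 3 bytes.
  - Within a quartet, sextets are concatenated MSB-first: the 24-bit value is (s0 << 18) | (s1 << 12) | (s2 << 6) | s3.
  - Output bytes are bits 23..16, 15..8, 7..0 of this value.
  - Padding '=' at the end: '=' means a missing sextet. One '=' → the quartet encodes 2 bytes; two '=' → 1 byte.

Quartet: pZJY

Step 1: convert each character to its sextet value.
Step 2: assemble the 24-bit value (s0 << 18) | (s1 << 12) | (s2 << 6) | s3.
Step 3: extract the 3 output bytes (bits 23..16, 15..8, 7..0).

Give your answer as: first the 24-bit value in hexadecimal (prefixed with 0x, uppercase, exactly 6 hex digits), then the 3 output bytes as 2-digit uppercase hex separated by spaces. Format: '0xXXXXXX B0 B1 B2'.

Sextets: p=41, Z=25, J=9, Y=24
24-bit: (41<<18) | (25<<12) | (9<<6) | 24
      = 0xA40000 | 0x019000 | 0x000240 | 0x000018
      = 0xA59258
Bytes: (v>>16)&0xFF=A5, (v>>8)&0xFF=92, v&0xFF=58

Answer: 0xA59258 A5 92 58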